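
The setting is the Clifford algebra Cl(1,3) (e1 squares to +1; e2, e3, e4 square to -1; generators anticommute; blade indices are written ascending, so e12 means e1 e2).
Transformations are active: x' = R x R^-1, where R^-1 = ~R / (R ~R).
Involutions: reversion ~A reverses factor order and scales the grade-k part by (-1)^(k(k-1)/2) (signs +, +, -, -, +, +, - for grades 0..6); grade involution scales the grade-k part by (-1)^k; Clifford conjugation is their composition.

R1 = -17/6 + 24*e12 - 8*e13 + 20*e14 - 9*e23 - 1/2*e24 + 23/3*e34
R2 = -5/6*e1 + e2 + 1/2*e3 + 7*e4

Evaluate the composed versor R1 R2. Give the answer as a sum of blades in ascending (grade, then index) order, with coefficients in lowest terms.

Distribute over the terms of R2 (each basis-blade product reordered to ascending indices, repeated generators contracted through their squares):
R1 (-5/6*e1) = 85/36*e1 + 20*e2 - 20/3*e3 + 50/3*e4 + 15/2*e123 + 5/12*e124 - 115/18*e134
R1 (e2) = -24*e1 - 17/6*e2 - 9*e3 - 1/2*e4 + 8*e123 - 20*e124 + 23/3*e234
R1 (1/2*e3) = 4*e1 + 9/2*e2 - 17/12*e3 + 23/6*e4 + 12*e123 - 10*e134 + 1/4*e234
R1 (7*e4) = -140*e1 + 7/2*e2 - 161/3*e3 - 119/6*e4 + 168*e124 - 56*e134 - 63*e234
Summing the partial products and collecting blades:
Answer: -5675/36*e1 + 151/6*e2 - 283/4*e3 + 1/6*e4 + 55/2*e123 + 1781/12*e124 - 1303/18*e134 - 661/12*e234


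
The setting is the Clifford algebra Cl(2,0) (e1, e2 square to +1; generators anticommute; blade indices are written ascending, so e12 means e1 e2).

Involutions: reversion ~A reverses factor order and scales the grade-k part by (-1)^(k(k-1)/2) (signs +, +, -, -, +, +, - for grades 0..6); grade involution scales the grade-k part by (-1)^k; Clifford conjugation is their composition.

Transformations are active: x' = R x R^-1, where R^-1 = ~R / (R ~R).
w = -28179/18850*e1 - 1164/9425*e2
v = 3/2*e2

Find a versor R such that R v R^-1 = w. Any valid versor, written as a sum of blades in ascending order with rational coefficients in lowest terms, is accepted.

Equal squares first: v^2 = w^2 = 9/4. Then v + w = -28179/18850*e1 + 25947/18850*e2 is a versor taking v to w, provided it is invertible.
Answer: -28179/18850*e1 + 25947/18850*e2


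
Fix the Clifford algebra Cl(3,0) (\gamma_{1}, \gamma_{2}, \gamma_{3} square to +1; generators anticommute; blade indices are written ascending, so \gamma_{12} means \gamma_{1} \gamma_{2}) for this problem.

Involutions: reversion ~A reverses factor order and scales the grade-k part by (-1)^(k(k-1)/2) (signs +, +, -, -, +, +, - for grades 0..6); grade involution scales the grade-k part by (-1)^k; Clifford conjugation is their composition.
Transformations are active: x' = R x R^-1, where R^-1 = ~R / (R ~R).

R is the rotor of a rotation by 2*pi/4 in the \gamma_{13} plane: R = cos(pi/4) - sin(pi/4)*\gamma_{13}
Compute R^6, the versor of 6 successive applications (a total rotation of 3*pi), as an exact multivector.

Because a rotor carries half the rotation angle, composing 6 copies of this \gamma_{13}-plane rotor multiplies the phase: 6*(pi/4) = \frac{3 \pi}{2}, hence R^6 = cos(\frac{3 \pi}{2}) - sin(\frac{3 \pi}{2})*\gamma_{13}.
cos(\frac{3 \pi}{2}) = 0 and sin(\frac{3 \pi}{2}) = -1, so R^6 = \gamma_{13}. The net rotation is 1*pi (after discarding 1 full turn, each of which contributes a factor -1 to the rotor); the rotor keeps the half-angle phase exactly.
Answer: \gamma_{13}


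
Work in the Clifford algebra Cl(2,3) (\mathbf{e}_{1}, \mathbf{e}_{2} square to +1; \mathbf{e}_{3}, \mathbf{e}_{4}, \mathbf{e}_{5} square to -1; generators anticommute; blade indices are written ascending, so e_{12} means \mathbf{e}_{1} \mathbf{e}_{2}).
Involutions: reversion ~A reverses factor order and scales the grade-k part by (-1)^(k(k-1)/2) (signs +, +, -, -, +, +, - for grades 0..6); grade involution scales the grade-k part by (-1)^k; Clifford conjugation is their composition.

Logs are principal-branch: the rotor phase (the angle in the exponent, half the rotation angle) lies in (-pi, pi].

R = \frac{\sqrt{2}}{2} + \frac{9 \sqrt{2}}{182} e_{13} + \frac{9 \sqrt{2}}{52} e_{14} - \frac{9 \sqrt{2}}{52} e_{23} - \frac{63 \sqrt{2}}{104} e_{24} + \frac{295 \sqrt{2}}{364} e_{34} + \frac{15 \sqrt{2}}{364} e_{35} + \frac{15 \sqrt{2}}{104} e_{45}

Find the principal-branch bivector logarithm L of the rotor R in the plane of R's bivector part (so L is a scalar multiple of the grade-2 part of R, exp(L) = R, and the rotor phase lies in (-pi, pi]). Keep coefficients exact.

The scalar part of R is \frac{\sqrt{2}}{2}, and that scalar determines the rotor phase on the principal branch; recovering the unit plane as bivector-part over sine of the phase gives L = phase * plane.
Concretely: cos(phase) = \frac{\sqrt{2}}{2} gives phase = ±\frac{\pi}{4}, and since phase/sin(phase) is even the sign is immaterial: L = (phase/sin(phase)) * <R>_2 = (\frac{\sqrt{2} \pi}{4}) * <R>_2.
Answer: \frac{9 \pi}{364} e_{13} + \frac{9 \pi}{104} e_{14} - \frac{9 \pi}{104} e_{23} - \frac{63 \pi}{208} e_{24} + \frac{295 \pi}{728} e_{34} + \frac{15 \pi}{728} e_{35} + \frac{15 \pi}{208} e_{45}


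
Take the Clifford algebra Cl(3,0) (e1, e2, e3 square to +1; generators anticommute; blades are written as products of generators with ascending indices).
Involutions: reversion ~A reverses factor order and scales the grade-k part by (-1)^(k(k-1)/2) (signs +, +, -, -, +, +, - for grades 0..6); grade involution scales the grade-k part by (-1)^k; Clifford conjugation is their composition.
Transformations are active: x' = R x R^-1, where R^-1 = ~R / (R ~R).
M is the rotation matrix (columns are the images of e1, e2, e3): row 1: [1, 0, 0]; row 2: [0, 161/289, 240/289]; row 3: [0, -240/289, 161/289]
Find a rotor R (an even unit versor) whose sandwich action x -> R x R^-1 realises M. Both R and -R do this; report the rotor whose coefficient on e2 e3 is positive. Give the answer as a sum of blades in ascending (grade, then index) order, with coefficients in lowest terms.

Method: write R = a + b12*e1 e2 + b13*e1 e3 + b23*e2 e3 with a^2 + b12^2 + b13^2 + b23^2 = 1 (so R^-1 = ~R). Expanding the columns R e_j ~R gives tr M = 4a^2 - 1 and, from the antisymmetric part, M21 - M12 = -4a*b12, M13 - M31 = 4a*b13, M32 - M23 = -4a*b23.
Here tr M = 611/289, so a^2 = (1 + tr M)/4 = 225/289 and a = ±15/17. Taking a = 15/17: M21 - M12 = 0, M13 - M31 = 0, M32 - M23 = -480/289, giving b12 = 0, b13 = 0, b23 = 8/17, i.e. R = 15/17 + 8/17*e2 e3.
Its e2 e3 coefficient is already positive.
Answer: 15/17 + 8/17*e2 e3. Recall the cover is two-to-one: with M of trace 611/289, both preimages act alike, and the stated e2 e3 sign chooses the sheet.


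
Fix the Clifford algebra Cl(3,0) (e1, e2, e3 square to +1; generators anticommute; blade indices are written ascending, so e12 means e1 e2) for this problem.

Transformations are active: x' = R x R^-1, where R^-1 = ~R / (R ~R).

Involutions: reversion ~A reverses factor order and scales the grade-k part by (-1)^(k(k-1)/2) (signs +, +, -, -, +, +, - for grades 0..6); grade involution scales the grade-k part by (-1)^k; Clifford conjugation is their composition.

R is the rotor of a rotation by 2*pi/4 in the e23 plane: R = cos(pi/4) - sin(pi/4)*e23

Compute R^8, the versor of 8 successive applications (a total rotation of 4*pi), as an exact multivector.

The rotor phase is half the rotation angle and phases add under composition, so 8 steps in the e23 plane accumulate phase 8*(pi/4) = 2*pi: R^8 = cos(2*pi) - sin(2*pi)*e23.
cos(2*pi) = 1 and sin(2*pi) = 0, so R^8 = 1. The total rotation 4*pi is 2 full turns, so every vector returns to itself, yet the rotor is +1, back on the identity sheet (an even number of 2*pi turns).
Answer: 1


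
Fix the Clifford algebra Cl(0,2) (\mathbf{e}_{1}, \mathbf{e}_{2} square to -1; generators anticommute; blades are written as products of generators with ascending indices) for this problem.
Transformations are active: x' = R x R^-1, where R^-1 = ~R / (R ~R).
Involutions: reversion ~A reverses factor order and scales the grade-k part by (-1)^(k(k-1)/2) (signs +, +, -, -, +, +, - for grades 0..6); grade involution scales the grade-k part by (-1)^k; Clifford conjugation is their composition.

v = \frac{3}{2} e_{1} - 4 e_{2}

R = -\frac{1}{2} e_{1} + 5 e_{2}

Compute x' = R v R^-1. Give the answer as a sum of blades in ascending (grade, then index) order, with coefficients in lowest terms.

~R = -\frac{1}{2} e_{1} + 5 e_{2}, and R ~R = -\frac{101}{4}, so R^-1 = ~R / (-\frac{101}{4}).
R v = \frac{83}{4} - \frac{11}{2} e_{1} e_{2}
Answer: -\frac{137}{202} e_{1} - \frac{426}{101} e_{2}


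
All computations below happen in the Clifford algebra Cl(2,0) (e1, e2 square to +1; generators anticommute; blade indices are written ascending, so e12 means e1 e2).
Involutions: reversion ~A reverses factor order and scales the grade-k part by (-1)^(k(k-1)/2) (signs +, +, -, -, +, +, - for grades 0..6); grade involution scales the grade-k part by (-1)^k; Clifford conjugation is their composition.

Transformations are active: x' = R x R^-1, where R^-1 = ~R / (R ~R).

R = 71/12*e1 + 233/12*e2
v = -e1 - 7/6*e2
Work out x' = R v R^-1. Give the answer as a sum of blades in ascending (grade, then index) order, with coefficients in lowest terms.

~R = 71/12*e1 + 233/12*e2, and R ~R = 29665/72, so R^-1 = ~R / (29665/72).
R v = -2057/72 + 901/72*e12
Answer: 1879/10470*e1 - 2663/1745*e2


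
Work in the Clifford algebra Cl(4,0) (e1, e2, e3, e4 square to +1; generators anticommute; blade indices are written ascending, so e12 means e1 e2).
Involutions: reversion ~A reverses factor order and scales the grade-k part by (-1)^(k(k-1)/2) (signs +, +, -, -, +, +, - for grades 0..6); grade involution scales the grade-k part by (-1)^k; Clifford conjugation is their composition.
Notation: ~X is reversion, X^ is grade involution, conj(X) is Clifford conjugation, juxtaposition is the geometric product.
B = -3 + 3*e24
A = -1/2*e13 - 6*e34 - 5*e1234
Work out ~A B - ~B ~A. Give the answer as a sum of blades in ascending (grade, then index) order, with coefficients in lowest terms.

first term: -33/2*e13 + 18*e23 - 18*e34 + 27/2*e1234
second term: 27/2*e13 + 18*e23 - 18*e34 + 33/2*e1234
Answer: -30*e13 - 3*e1234


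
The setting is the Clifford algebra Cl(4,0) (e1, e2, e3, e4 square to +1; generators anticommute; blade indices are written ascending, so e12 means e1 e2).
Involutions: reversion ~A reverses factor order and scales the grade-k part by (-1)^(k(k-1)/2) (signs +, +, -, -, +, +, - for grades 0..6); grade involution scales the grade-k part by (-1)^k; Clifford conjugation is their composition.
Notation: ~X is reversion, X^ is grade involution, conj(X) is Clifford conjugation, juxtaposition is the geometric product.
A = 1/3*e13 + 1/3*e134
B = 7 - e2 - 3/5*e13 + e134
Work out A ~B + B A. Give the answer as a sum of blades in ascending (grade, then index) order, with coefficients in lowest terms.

first term: 2/15 + 2/15*e4 + 7/3*e13 + 1/3*e123 + 7/3*e134 - 1/3*e1234
second term: -2/15 - 2/15*e4 + 7/3*e13 + 1/3*e123 + 7/3*e134 + 1/3*e1234
Answer: 14/3*e13 + 2/3*e123 + 14/3*e134


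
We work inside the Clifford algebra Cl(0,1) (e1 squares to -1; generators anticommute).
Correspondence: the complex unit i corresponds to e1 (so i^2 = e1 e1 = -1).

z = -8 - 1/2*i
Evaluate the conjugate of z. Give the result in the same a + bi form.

In blades: z = -8 - 1/2*e1.
Conjugation here is Clifford conjugation: the scalar is fixed and the grade-1 and grade-2 blades all flip sign, giving -8 + 1/2*e1; translating back:
Answer: -8 + 1/2*i


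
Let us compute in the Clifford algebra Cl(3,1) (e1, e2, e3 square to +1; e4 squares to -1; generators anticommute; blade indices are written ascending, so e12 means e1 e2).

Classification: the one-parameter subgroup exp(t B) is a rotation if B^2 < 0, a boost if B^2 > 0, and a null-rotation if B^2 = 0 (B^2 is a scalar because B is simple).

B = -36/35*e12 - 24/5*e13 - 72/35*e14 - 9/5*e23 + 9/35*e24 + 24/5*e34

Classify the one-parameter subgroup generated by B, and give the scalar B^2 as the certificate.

B^2 term by term: the squares give (-36/35)^2*(e12)^2 + (-24/5)^2*(e13)^2 + (-72/35)^2*(e14)^2 + (-9/5)^2*(e23)^2 + (9/35)^2*(e24)^2 + (24/5)^2*(e34)^2 = 1296/1225*(-1) + 576/25*(-1) + 5184/1225*(+1) + 81/25*(-1) + 81/1225*(+1) + 576/25*(+1) = 0 (each basis 2-blade squares to minus the product of its generators' squares); cross terms between blades sharing an index anticommute and cancel; the commuting (index-disjoint) pairs give grade-4 terms 2*c*c'*(blade product), which cancel blade by blade — e1234: -1728/175 + 432/175 + 1296/175 = 0 — confirming B is simple. So B^2 = 0.
Answer: null-rotation, certificate B^2 = 0. The invariant at work: B^2 = 0 is unchanged by conjugation, hence its sign classifies the subgroup whatever basis B is written in.


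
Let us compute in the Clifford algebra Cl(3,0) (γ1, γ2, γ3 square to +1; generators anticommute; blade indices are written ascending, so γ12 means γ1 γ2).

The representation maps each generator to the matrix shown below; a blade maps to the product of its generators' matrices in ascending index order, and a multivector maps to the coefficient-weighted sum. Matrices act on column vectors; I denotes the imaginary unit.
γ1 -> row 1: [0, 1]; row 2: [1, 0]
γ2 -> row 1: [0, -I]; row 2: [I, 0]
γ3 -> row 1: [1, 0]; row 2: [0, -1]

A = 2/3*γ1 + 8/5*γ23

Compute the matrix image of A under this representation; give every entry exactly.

Bivector images (products of the table entries): rho(γ23) = rho(γ2)rho(γ3) = row 1: [0, I]; row 2: [I, 0].
M = (2/3)*rho(γ1) + (8/5)*rho(γ23), summed entrywise:
Answer: row 1: [0, 2/3 + 8*I/5]; row 2: [2/3 + 8*I/5, 0]


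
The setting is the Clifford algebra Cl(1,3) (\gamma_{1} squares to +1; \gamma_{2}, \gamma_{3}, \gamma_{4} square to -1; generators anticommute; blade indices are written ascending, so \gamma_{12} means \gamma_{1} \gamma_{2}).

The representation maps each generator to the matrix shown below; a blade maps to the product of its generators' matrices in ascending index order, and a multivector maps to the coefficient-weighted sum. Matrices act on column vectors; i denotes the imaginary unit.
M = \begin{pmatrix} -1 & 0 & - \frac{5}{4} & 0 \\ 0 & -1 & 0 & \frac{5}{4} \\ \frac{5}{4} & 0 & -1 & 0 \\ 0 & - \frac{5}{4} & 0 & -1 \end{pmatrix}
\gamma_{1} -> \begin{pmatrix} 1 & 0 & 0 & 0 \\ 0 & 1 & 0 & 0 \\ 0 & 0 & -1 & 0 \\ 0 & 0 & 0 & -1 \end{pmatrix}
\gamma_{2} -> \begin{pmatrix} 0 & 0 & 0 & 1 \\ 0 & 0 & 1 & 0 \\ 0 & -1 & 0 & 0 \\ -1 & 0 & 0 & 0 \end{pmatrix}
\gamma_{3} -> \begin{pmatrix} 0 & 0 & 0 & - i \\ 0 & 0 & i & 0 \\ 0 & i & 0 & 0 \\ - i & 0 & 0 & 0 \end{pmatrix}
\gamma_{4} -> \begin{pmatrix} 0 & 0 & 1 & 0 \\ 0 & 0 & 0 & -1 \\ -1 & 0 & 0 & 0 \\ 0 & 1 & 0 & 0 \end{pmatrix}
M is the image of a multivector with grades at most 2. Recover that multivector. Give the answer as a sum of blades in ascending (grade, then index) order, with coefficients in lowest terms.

Method: the blade images are trace-orthogonal — tr(rho(e_A) rho(e_B)^-1) = 4 if A = B and 0 otherwise — and rho(e_A)^-1 = (e_A)^2 * rho(e_A) with (e_A)^2 = +1 or -1, so the coefficient of e_A in the preimage is (e_A)^2 * tr(M rho(e_A))/4.
Nonzero projections over blades of grade <= 2: 1: (1)^2 = +1, tr(M 1) = -4, coefficient -1; \gamma_{4}: (\gamma_{4})^2 = -1, tr(M rho(\gamma_{4})) = 5, coefficient -\frac{5}{4}. Every other blade of grade <= 2 projects to 0.
Answer: -1 - \frac{5}{4} \gamma_{4}


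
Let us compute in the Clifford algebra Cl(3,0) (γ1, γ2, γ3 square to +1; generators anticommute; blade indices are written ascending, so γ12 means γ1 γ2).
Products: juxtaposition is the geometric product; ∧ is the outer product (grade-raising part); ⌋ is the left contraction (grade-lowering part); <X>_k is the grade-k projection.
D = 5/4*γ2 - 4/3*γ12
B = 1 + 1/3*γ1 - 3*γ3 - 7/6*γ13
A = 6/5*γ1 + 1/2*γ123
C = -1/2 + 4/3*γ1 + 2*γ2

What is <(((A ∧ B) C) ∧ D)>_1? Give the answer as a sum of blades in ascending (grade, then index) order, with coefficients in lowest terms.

step 1: 6/5*γ1 - 18/5*γ13 + 1/2*γ123
step 2: 8/5 - 3/5*γ1 + 24/5*γ3 + 12/5*γ12 + 4/5*γ13 + 2/3*γ23 + 139/20*γ123
step 3: 2*γ2 - 173/60*γ12 - 6*γ23 - 37/5*γ123
step 4: 2*γ2
Answer: 2*γ2


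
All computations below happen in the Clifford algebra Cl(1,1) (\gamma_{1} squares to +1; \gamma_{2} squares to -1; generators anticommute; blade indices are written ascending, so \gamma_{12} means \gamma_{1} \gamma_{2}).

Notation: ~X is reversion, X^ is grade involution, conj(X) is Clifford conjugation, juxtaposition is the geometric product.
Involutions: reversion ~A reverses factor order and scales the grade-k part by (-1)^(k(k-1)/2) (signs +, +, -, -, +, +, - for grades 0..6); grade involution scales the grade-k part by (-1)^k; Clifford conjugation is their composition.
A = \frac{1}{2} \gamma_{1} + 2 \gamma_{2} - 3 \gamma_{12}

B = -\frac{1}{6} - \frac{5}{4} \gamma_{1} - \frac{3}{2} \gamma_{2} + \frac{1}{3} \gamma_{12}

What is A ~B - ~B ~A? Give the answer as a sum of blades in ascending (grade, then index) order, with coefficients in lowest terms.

first term: \frac{27}{8} - \frac{21}{4} \gamma_{1} - \frac{17}{4} \gamma_{2} + \frac{9}{4} \gamma_{12}
second term: \frac{11}{8} - \frac{47}{12} \gamma_{1} - \frac{47}{12} \gamma_{2} - \frac{9}{4} \gamma_{12}
Answer: 2 - \frac{4}{3} \gamma_{1} - \frac{1}{3} \gamma_{2} + \frac{9}{2} \gamma_{12}


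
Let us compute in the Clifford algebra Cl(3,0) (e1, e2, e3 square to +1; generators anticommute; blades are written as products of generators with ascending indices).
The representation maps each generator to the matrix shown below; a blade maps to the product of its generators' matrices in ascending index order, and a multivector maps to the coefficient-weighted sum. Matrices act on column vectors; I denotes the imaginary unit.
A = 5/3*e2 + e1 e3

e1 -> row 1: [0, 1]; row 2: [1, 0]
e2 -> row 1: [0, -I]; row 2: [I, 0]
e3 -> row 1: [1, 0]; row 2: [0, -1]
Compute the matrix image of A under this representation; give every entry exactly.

Bivector images (products of the table entries): rho(e1 e3) = rho(e1)rho(e3) = row 1: [0, -1]; row 2: [1, 0].
M = (5/3)*rho(e2) + (1)*rho(e1 e3), summed entrywise:
Answer: row 1: [0, -1 - 5*I/3]; row 2: [1 + 5*I/3, 0]


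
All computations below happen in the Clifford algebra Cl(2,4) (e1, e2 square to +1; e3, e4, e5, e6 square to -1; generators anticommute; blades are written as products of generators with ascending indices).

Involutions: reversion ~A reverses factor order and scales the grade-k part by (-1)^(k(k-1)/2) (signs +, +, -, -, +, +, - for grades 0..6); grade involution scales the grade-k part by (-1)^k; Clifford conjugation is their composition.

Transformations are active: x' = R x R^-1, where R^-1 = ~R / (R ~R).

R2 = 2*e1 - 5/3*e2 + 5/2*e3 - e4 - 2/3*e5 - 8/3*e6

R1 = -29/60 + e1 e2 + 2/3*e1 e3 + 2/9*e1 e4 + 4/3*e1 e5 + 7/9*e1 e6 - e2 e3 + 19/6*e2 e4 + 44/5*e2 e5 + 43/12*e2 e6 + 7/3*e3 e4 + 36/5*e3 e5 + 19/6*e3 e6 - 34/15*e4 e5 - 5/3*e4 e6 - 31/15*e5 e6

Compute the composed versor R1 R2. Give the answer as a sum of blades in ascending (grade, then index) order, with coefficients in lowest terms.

Distribute over the terms of R2 (each basis-blade product reordered to ascending indices, repeated generators contracted through their squares):
R1 (2*e1) = -29/30*e1 - 2*e2 - 4/3*e3 - 4/9*e4 - 8/3*e5 - 14/9*e6 - 2*e1 e2 e3 + 19/3*e1 e2 e4 + 88/5*e1 e2 e5 + 43/6*e1 e2 e6 + 14/3*e1 e3 e4 + 72/5*e1 e3 e5 + 19/3*e1 e3 e6 - 68/15*e1 e4 e5 - 10/3*e1 e4 e6 - 62/15*e1 e5 e6
R1 (-5/3*e2) = -5/3*e1 + 29/36*e2 - 5/3*e3 + 95/18*e4 + 44/3*e5 + 215/36*e6 + 10/9*e1 e2 e3 + 10/27*e1 e2 e4 + 20/9*e1 e2 e5 + 35/27*e1 e2 e6 - 35/9*e2 e3 e4 - 12*e2 e3 e5 - 95/18*e2 e3 e6 + 34/9*e2 e4 e5 + 25/9*e2 e4 e6 + 31/9*e2 e5 e6
R1 (5/2*e3) = -5/3*e1 + 5/2*e2 - 29/24*e3 + 35/6*e4 + 18*e5 + 95/12*e6 + 5/2*e1 e2 e3 - 5/9*e1 e3 e4 - 10/3*e1 e3 e5 - 35/18*e1 e3 e6 - 95/12*e2 e3 e4 - 22*e2 e3 e5 - 215/24*e2 e3 e6 - 17/3*e3 e4 e5 - 25/6*e3 e4 e6 - 31/6*e3 e5 e6
R1 (-e4) = 2/9*e1 + 19/6*e2 + 7/3*e3 + 29/60*e4 + 34/15*e5 + 5/3*e6 - e1 e2 e4 - 2/3*e1 e3 e4 + 4/3*e1 e4 e5 + 7/9*e1 e4 e6 + e2 e3 e4 + 44/5*e2 e4 e5 + 43/12*e2 e4 e6 + 36/5*e3 e4 e5 + 19/6*e3 e4 e6 + 31/15*e4 e5 e6
R1 (-2/3*e5) = 8/9*e1 + 88/15*e2 + 24/5*e3 - 68/45*e4 + 29/90*e5 + 62/45*e6 - 2/3*e1 e2 e5 - 4/9*e1 e3 e5 - 4/27*e1 e4 e5 + 14/27*e1 e5 e6 + 2/3*e2 e3 e5 - 19/9*e2 e4 e5 + 43/18*e2 e5 e6 - 14/9*e3 e4 e5 + 19/9*e3 e5 e6 - 10/9*e4 e5 e6
R1 (-8/3*e6) = 56/27*e1 + 86/9*e2 + 76/9*e3 - 40/9*e4 - 248/45*e5 + 58/45*e6 - 8/3*e1 e2 e6 - 16/9*e1 e3 e6 - 16/27*e1 e4 e6 - 32/9*e1 e5 e6 + 8/3*e2 e3 e6 - 76/9*e2 e4 e6 - 352/15*e2 e5 e6 - 56/9*e3 e4 e6 - 96/5*e3 e5 e6 + 272/45*e4 e5 e6
Summing the partial products and collecting blades:
Answer: -301/270*e1 + 3581/180*e2 + 4093/360*e3 + 187/36*e4 + 2437/90*e5 + 50/3*e6 + 29/18*e1 e2 e3 + 154/27*e1 e2 e4 + 862/45*e1 e2 e5 + 313/54*e1 e2 e6 + 31/9*e1 e3 e4 + 478/45*e1 e3 e5 + 47/18*e1 e3 e6 - 452/135*e1 e4 e5 - 85/27*e1 e4 e6 - 968/135*e1 e5 e6 - 389/36*e2 e3 e4 - 100/3*e2 e3 e5 - 833/72*e2 e3 e6 + 157/15*e2 e4 e5 - 25/12*e2 e4 e6 - 529/30*e2 e5 e6 - 1/45*e3 e4 e5 - 65/9*e3 e4 e6 - 2003/90*e3 e5 e6 + 7*e4 e5 e6


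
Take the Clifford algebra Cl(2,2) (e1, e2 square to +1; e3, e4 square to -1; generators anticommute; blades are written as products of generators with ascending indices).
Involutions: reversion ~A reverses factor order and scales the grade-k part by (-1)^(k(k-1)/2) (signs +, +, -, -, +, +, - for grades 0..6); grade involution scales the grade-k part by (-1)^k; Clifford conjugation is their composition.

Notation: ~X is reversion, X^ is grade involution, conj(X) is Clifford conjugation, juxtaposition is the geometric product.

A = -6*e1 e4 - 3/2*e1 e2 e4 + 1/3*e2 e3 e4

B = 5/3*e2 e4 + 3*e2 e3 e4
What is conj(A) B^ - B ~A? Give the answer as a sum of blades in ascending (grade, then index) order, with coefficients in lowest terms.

first term: 1 - 5/2*e1 - 5/9*e3 + 10*e1 e2 - 9/2*e1 e3 + 18*e1 e2 e3
second term: 1 + 5/2*e1 + 5/9*e3 - 10*e1 e2 + 9/2*e1 e3 + 18*e1 e2 e3
Answer: -5*e1 - 10/9*e3 + 20*e1 e2 - 9*e1 e3


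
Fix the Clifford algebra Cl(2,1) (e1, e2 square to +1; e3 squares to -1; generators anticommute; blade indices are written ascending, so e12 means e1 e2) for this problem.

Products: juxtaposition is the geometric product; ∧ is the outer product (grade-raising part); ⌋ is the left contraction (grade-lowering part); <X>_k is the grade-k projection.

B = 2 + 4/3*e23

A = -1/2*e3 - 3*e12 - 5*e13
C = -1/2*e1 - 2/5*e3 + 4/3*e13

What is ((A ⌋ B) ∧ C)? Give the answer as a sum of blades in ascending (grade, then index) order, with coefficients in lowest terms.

step 1: -2/3*e2
step 2: -1/3*e12 + 4/15*e23 + 8/9*e123
Answer: -1/3*e12 + 4/15*e23 + 8/9*e123


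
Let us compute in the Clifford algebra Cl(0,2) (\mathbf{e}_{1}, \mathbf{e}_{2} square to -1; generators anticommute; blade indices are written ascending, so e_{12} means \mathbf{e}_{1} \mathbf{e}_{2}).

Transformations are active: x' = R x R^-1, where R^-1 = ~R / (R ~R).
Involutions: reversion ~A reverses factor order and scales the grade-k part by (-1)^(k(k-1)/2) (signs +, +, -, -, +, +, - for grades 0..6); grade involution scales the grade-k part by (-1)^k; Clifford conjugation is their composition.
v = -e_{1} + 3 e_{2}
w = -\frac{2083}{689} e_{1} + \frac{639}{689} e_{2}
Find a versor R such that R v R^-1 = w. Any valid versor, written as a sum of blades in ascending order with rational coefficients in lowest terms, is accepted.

Sketch: the shared square -10 makes R = v + w = -\frac{2772}{689} e_{1} + \frac{2706}{689} e_{2} the natural versor; its sandwich fixes that direction, negates (v - w)/2, and sends v to w.
Answer: -\frac{2772}{689} e_{1} + \frac{2706}{689} e_{2}


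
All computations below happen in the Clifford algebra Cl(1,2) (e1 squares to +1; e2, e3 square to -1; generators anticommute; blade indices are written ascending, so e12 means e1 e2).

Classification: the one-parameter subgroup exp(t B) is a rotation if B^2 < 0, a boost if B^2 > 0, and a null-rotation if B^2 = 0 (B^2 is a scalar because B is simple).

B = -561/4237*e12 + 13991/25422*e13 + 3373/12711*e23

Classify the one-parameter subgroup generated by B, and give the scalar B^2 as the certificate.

B^2 term by term: the squares give (-561/4237)^2*(e12)^2 + (13991/25422)^2*(e13)^2 + (3373/12711)^2*(e23)^2 = 314721/17952169*(+1) + 195748081/646278084*(+1) + 11377129/161569521*(-1) = 1/4 (each basis 2-blade squares to minus the product of its generators' squares); cross terms between blades sharing an index anticommute and cancel. So B^2 = 1/4.
Answer: boost, certificate B^2 = 1/4. No conjugation can change B^2 = 1/4; the sign gives the class.


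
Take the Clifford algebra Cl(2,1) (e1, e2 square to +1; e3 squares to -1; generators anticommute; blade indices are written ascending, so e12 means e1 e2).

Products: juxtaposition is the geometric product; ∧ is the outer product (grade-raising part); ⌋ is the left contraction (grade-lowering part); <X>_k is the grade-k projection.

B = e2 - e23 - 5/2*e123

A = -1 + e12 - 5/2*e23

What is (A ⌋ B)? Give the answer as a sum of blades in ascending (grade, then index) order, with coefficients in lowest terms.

step 1: 5/2 + 25/4*e1 - e2 + 5/2*e3 + e23 + 5/2*e123
Answer: 5/2 + 25/4*e1 - e2 + 5/2*e3 + e23 + 5/2*e123


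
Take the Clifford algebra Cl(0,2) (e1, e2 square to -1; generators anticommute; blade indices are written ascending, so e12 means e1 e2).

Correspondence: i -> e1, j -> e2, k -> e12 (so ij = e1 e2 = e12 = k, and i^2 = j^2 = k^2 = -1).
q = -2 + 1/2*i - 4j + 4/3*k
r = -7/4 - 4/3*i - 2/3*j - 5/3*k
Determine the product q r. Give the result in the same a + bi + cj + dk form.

In blades: q = -2 + 1/2*e1 - 4*e2 + 4/3*e12, r = -7/4 - 4/3*e1 - 2/3*e2 - 5/3*e12.
Distribute q over r term by term (generator squares from the signature, products reordered to ascending indices): (-2)*r = 7/2 + 8/3*e1 + 4/3*e2 + 10/3*e12; (1/2*e1)*r = 2/3 - 7/8*e1 + 5/6*e2 - 1/3*e12; (-4*e2)*r = -8/3 + 20/3*e1 + 7*e2 - 16/3*e12; (4/3*e12)*r = 20/9 + 8/9*e1 - 16/9*e2 - 7/3*e12.
Sum: 67/18 + 673/72*e1 + 133/18*e2 - 14/3*e12; translating back through the correspondence:
Answer: 67/18 + 673/72*i + 133/18*j - 14/3*k


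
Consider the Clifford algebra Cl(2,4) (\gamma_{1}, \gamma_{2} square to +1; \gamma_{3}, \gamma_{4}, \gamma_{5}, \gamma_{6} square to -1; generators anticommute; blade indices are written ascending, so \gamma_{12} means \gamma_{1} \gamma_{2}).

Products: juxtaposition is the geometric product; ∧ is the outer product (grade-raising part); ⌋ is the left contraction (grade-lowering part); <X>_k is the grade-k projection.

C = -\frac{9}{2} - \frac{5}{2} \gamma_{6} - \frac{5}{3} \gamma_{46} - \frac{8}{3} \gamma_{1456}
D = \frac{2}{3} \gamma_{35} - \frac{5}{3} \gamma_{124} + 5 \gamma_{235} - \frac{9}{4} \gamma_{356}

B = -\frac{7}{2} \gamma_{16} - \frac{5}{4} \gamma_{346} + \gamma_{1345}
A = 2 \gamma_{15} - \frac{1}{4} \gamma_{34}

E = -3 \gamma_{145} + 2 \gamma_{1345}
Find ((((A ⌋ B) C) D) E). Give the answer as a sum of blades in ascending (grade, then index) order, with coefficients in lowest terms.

step 1: -\frac{5}{16} \gamma_{6} + \frac{1}{4} \gamma_{15} + 2 \gamma_{34}
step 2: -\frac{25}{32} + \frac{25}{48} \gamma_{4} + \frac{45}{32} \gamma_{6} - \frac{9}{8} \gamma_{15} - 9 \gamma_{34} + \frac{10}{3} \gamma_{36} + \frac{2}{3} \gamma_{46} + \frac{5}{6} \gamma_{145} - \frac{5}{8} \gamma_{156} - 5 \gamma_{346} + \frac{16}{3} \gamma_{1356} + \frac{5}{12} \gamma_{1456}
step 3: -12 \gamma_{1} - \frac{15}{2} \gamma_{5} + \frac{125}{144} \gamma_{12} - \frac{69}{32} \gamma_{13} - \frac{32}{9} \gamma_{16} - \frac{25}{18} \gamma_{25} + \frac{1015}{384} \gamma_{35} - \frac{69}{4} \gamma_{45} - \frac{20}{9} \gamma_{56} - \frac{75}{8} \gamma_{123} + \frac{125}{96} \gamma_{124} + \frac{230}{9} \gamma_{126} - \frac{215}{144} \gamma_{134} + \frac{203}{96} \gamma_{136} - \frac{125}{32} \gamma_{235} - \frac{375}{8} \gamma_{245} - \frac{575}{36} \gamma_{256} - \frac{133}{72} \gamma_{345} + \frac{345}{128} \gamma_{356} + \frac{203}{12} \gamma_{456} - \frac{25}{6} \gamma_{1234} + \frac{125}{24} \gamma_{1236} + \frac{75}{32} \gamma_{1246} + \frac{115}{72} \gamma_{1346} + \frac{125}{48} \gamma_{2345} - \frac{225}{32} \gamma_{2356} + \frac{625}{24} \gamma_{2456} + \frac{419}{576} \gamma_{3456} + \frac{275}{36} \gamma_{12346} - \frac{110}{9} \gamma_{23456}
step 4: -\frac{865}{18} \gamma_{1} + \frac{215}{72} \gamma_{5} + \frac{875}{6} \gamma_{12} + \frac{961}{24} \gamma_{13} - \frac{3305}{192} \gamma_{14} - \frac{15035}{288} \gamma_{16} - \frac{425}{96} \gamma_{25} - \frac{215}{48} \gamma_{35} + \frac{507}{16} \gamma_{45} - \frac{115}{36} \gamma_{56} - \frac{1375}{16} \gamma_{123} + \frac{575}{48} \gamma_{124} + \frac{3865}{72} \gamma_{126} - \frac{2935}{128} \gamma_{134} - \frac{6077}{192} \gamma_{136} + \frac{2315}{192} \gamma_{146} + \frac{725}{48} \gamma_{235} + \frac{1025}{48} \gamma_{245} + \frac{2375}{288} \gamma_{256} - \frac{975}{32} \gamma_{345} - \frac{115}{24} \gamma_{356} - \frac{103}{16} \gamma_{456} - \frac{2575}{288} \gamma_{1234} + \frac{355}{4} \gamma_{1236} - \frac{1625}{48} \gamma_{1246} + \frac{4195}{1152} \gamma_{1346} + \frac{475}{18} \gamma_{2345} + \frac{1325}{48} \gamma_{2356} - \frac{1045}{12} \gamma_{2456} - \frac{3875}{288} \gamma_{3456} + \frac{15275}{288} \gamma_{12346} - \frac{2555}{72} \gamma_{23456}
Answer: -\frac{865}{18} \gamma_{1} + \frac{215}{72} \gamma_{5} + \frac{875}{6} \gamma_{12} + \frac{961}{24} \gamma_{13} - \frac{3305}{192} \gamma_{14} - \frac{15035}{288} \gamma_{16} - \frac{425}{96} \gamma_{25} - \frac{215}{48} \gamma_{35} + \frac{507}{16} \gamma_{45} - \frac{115}{36} \gamma_{56} - \frac{1375}{16} \gamma_{123} + \frac{575}{48} \gamma_{124} + \frac{3865}{72} \gamma_{126} - \frac{2935}{128} \gamma_{134} - \frac{6077}{192} \gamma_{136} + \frac{2315}{192} \gamma_{146} + \frac{725}{48} \gamma_{235} + \frac{1025}{48} \gamma_{245} + \frac{2375}{288} \gamma_{256} - \frac{975}{32} \gamma_{345} - \frac{115}{24} \gamma_{356} - \frac{103}{16} \gamma_{456} - \frac{2575}{288} \gamma_{1234} + \frac{355}{4} \gamma_{1236} - \frac{1625}{48} \gamma_{1246} + \frac{4195}{1152} \gamma_{1346} + \frac{475}{18} \gamma_{2345} + \frac{1325}{48} \gamma_{2356} - \frac{1045}{12} \gamma_{2456} - \frac{3875}{288} \gamma_{3456} + \frac{15275}{288} \gamma_{12346} - \frac{2555}{72} \gamma_{23456}


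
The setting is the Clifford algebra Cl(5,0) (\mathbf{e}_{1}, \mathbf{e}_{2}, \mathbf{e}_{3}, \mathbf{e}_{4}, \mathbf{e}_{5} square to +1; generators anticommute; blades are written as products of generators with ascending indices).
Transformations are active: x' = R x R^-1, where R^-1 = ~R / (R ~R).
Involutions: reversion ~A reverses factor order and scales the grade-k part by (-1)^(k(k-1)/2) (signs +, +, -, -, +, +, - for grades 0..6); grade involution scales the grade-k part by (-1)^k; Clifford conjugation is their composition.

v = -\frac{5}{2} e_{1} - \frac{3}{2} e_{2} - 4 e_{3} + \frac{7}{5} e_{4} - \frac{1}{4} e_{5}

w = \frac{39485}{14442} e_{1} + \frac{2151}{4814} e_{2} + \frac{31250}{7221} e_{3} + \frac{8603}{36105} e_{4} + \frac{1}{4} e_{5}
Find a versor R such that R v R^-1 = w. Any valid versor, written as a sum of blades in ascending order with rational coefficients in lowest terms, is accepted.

Since q(v) = q(w) = \frac{10609}{400}, the sum R = v + w = \frac{1690}{7221} e_{1} - \frac{2535}{2407} e_{2} + \frac{2366}{7221} e_{3} + \frac{11830}{7221} e_{4} does the job whenever invertible.
Answer: \frac{1690}{7221} e_{1} - \frac{2535}{2407} e_{2} + \frac{2366}{7221} e_{3} + \frac{11830}{7221} e_{4}


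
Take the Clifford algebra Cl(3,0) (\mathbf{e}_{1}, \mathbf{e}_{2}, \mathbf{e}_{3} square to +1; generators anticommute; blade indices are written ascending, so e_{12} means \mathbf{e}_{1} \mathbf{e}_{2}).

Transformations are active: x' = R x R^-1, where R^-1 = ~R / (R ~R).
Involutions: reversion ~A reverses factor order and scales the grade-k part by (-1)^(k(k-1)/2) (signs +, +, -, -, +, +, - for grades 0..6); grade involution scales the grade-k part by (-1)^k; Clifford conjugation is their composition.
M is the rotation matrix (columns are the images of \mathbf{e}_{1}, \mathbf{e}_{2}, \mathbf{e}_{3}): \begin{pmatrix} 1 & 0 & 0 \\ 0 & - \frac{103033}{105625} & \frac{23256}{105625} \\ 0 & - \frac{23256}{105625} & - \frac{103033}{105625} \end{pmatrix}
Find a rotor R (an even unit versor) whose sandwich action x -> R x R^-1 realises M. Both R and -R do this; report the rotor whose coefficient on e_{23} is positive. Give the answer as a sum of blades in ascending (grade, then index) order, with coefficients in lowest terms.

Method: write R = a + b12*e_{12} + b13*e_{13} + b23*e_{23} with a^2 + b12^2 + b13^2 + b23^2 = 1 (so R^-1 = ~R). Expanding the columns R e_j ~R gives tr M = 4a^2 - 1 and, from the antisymmetric part, M21 - M12 = -4a*b12, M13 - M31 = 4a*b13, M32 - M23 = -4a*b23.
Here tr M = -\frac{100441}{105625}, so a^2 = (1 + tr M)/4 = \frac{1296}{105625} and a = ±\frac{36}{325}. Taking a = \frac{36}{325}: M21 - M12 = 0, M13 - M31 = 0, M32 - M23 = -\frac{46512}{105625}, giving b12 = 0, b13 = 0, b23 = \frac{323}{325}, i.e. R = \frac{36}{325} + \frac{323}{325} e_{23}.
Its e_{23} coefficient is already positive.
Answer: \frac{36}{325} + \frac{323}{325} e_{23}. Sheet selection: the two-to-one cover makes ±R indistinguishable at the matrix level (trace -\frac{100441}{105625}), so uniqueness comes from the required sign on e_{23}.


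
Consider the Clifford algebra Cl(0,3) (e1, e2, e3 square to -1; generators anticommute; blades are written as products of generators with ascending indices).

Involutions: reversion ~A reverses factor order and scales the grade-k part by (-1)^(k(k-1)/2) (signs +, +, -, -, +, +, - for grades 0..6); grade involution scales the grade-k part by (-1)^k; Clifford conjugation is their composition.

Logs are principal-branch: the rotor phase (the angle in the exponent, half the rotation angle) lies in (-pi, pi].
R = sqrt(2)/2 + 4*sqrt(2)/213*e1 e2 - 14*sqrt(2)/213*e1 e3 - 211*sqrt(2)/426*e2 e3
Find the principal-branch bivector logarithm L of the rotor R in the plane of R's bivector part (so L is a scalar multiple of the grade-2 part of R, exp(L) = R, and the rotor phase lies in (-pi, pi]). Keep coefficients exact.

The scalar part of R is sqrt(2)/2, which fixes the principal-branch rotor phase; the unit plane is then the bivector part divided by the sine of that phase, and L is that plane scaled by the phase.
Concretely: cos(phase) = sqrt(2)/2 gives phase = ±pi/4, and since phase/sin(phase) is even the sign is immaterial: L = (phase/sin(phase)) * <R>_2 = (sqrt(2)*pi/4) * <R>_2.
Answer: 2*pi/213*e1 e2 - 7*pi/213*e1 e3 - 211*pi/852*e2 e3


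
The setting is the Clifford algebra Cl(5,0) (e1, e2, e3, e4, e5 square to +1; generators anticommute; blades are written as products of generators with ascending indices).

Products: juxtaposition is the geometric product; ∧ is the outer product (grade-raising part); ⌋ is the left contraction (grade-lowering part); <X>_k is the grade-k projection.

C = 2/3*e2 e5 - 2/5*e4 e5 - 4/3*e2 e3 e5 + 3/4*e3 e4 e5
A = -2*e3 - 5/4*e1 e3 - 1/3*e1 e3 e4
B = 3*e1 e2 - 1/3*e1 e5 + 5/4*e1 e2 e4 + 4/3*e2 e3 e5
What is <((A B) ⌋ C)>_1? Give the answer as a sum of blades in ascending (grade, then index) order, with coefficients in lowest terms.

step 1: -25/6*e2 e3 + 8/3*e2 e5 - 5/12*e3 e5 - 6*e1 e2 e3 + 5/3*e1 e2 e5 - 2/3*e1 e3 e5 - 41/16*e2 e3 e4 + 1/9*e3 e4 e5 - 5/2*e1 e2 e3 e4 + 4/9*e1 e2 e4 e5
step 2: -67/36 - 5/9*e2 - 32/9*e3 - 5/16*e4 - 50/9*e5
step 3: -5/9*e2 - 32/9*e3 - 5/16*e4 - 50/9*e5
Answer: -5/9*e2 - 32/9*e3 - 5/16*e4 - 50/9*e5


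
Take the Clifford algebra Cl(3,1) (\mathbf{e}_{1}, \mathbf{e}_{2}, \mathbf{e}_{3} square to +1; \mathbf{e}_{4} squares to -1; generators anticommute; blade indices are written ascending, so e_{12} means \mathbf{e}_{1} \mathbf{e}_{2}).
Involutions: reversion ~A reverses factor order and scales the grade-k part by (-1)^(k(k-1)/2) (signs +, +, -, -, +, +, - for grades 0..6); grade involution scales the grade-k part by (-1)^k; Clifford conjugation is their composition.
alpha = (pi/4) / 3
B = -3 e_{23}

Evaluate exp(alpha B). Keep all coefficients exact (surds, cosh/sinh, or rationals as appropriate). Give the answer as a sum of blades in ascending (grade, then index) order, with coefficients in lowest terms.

B^2 = (-3)^2*(e_{23})^2 = 9*(-1) = -9 (a basis 2-blade squares to minus the product of its generators' squares).
B^2 = -9 — circular case — the even/odd split gives cos and sin: l = 3, alpha*l = \frac{\pi}{4}, so exp(alpha B) = cos(\frac{\pi}{4}) + (sin(\frac{\pi}{4})/3)*B = \frac{\sqrt{2}}{2} + (\frac{\sqrt{2}}{6})*B.
Answer: \frac{\sqrt{2}}{2} - \frac{\sqrt{2}}{2} e_{23}


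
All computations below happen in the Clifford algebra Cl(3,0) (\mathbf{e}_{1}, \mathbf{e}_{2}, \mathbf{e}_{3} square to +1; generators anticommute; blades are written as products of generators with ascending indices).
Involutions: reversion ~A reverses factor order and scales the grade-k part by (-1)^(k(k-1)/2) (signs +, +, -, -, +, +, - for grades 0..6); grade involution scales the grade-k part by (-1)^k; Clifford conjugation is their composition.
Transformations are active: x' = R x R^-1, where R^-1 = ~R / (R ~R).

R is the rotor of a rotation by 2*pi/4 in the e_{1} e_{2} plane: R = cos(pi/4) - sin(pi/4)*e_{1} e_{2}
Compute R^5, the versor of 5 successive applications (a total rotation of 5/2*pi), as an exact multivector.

Rotor phase runs at HALF the rotation angle; powers of one rotor simply add phase, so after 5 steps in e_{1} e_{2} the phase is 5*pi/4 = \frac{5 \pi}{4} and R^5 = cos(\frac{5 \pi}{4}) - sin(\frac{5 \pi}{4})*e_{1} e_{2}.
cos(\frac{5 \pi}{4}) = - \frac{\sqrt{2}}{2} and sin(\frac{5 \pi}{4}) = - \frac{\sqrt{2}}{2}, so R^5 = - \frac{\sqrt{2}}{2} + \frac{\sqrt{2}}{2} e_{1} e_{2}. The net rotation is 1/2*pi (after discarding 1 full turn, each of which contributes a factor -1 to the rotor); the rotor keeps the half-angle phase exactly.
Answer: - \frac{\sqrt{2}}{2} + \frac{\sqrt{2}}{2} e_{1} e_{2}


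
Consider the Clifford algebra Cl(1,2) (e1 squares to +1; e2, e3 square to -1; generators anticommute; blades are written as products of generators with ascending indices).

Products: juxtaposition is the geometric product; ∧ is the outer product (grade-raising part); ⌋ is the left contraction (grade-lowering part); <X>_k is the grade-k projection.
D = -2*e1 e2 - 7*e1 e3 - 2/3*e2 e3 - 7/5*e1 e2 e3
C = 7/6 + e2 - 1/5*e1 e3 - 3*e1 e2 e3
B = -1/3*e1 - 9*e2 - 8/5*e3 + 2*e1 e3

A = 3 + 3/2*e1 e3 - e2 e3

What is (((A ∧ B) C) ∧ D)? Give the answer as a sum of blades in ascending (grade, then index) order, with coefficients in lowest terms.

step 1: -e1 - 27*e2 - 24/5*e3 + 6*e1 e3 + 83/6*e1 e2 e3
step 2: 673/10 - 31/150*e1 - 161/15*e2 - 27/5*e3 - 77/5*e1 e2 + 611/6*e1 e3 + 39/5*e2 e3 + 853/180*e1 e2 e3
step 3: -673/5*e1 e2 - 4711/10*e1 e3 - 673/15*e2 e3 - 71287/450*e1 e2 e3
Answer: -673/5*e1 e2 - 4711/10*e1 e3 - 673/15*e2 e3 - 71287/450*e1 e2 e3


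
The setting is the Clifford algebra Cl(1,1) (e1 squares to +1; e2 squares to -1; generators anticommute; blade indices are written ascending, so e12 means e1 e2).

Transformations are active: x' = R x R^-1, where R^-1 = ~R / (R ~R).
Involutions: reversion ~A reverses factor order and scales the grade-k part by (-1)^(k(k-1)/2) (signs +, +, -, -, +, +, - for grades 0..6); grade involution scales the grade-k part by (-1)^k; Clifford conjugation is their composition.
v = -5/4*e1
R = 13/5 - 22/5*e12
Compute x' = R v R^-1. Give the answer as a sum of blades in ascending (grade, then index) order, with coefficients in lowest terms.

~R = 13/5 + 22/5*e12, and R ~R = -63/5, so R^-1 = ~R / (-63/5).
R v = -13/4*e1 - 11/2*e2
Answer: 653/252*e1 + 143/63*e2


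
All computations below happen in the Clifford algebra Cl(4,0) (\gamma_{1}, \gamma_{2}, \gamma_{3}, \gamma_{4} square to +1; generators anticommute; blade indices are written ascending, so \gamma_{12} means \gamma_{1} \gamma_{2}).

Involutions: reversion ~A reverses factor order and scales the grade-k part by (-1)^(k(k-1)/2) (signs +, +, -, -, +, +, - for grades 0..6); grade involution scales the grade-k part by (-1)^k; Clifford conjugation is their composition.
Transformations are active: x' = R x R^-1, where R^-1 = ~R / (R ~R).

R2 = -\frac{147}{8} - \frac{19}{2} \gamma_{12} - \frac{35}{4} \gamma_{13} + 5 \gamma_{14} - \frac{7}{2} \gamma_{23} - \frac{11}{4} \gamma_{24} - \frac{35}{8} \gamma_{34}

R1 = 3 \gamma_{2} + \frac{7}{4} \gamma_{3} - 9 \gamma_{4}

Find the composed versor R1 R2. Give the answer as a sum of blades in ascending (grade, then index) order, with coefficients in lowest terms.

Distribute over the terms of R1 (each basis-blade product reordered to ascending indices, repeated generators contracted through their squares):
(3 \gamma_{2}) R2 = \frac{57}{2} \gamma_{1} - \frac{441}{8} \gamma_{2} - \frac{21}{2} \gamma_{3} - \frac{33}{4} \gamma_{4} + \frac{105}{4} \gamma_{123} - 15 \gamma_{124} - \frac{105}{8} \gamma_{234}
(\frac{7}{4} \gamma_{3}) R2 = \frac{245}{16} \gamma_{1} + \frac{49}{8} \gamma_{2} - \frac{1029}{32} \gamma_{3} - \frac{245}{32} \gamma_{4} - \frac{133}{8} \gamma_{123} - \frac{35}{4} \gamma_{134} + \frac{77}{16} \gamma_{234}
(-9 \gamma_{4}) R2 = 45 \gamma_{1} - \frac{99}{4} \gamma_{2} - \frac{315}{8} \gamma_{3} + \frac{1323}{8} \gamma_{4} + \frac{171}{2} \gamma_{124} + \frac{315}{4} \gamma_{134} + \frac{63}{2} \gamma_{234}
Summing the partial products and collecting blades:
Answer: \frac{1421}{16} \gamma_{1} - \frac{295}{4} \gamma_{2} - \frac{2625}{32} \gamma_{3} + \frac{4783}{32} \gamma_{4} + \frac{77}{8} \gamma_{123} + \frac{141}{2} \gamma_{124} + 70 \gamma_{134} + \frac{371}{16} \gamma_{234}
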